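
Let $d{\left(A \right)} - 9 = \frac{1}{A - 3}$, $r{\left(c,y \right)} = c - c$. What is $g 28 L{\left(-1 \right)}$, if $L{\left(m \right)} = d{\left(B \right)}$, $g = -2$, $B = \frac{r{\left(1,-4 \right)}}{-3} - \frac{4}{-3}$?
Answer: $- \frac{2352}{5} \approx -470.4$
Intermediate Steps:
$r{\left(c,y \right)} = 0$
$B = \frac{4}{3}$ ($B = \frac{0}{-3} - \frac{4}{-3} = 0 \left(- \frac{1}{3}\right) - - \frac{4}{3} = 0 + \frac{4}{3} = \frac{4}{3} \approx 1.3333$)
$d{\left(A \right)} = 9 + \frac{1}{-3 + A}$ ($d{\left(A \right)} = 9 + \frac{1}{A - 3} = 9 + \frac{1}{-3 + A}$)
$L{\left(m \right)} = \frac{42}{5}$ ($L{\left(m \right)} = \frac{-26 + 9 \cdot \frac{4}{3}}{-3 + \frac{4}{3}} = \frac{-26 + 12}{- \frac{5}{3}} = \left(- \frac{3}{5}\right) \left(-14\right) = \frac{42}{5}$)
$g 28 L{\left(-1 \right)} = \left(-2\right) 28 \cdot \frac{42}{5} = \left(-56\right) \frac{42}{5} = - \frac{2352}{5}$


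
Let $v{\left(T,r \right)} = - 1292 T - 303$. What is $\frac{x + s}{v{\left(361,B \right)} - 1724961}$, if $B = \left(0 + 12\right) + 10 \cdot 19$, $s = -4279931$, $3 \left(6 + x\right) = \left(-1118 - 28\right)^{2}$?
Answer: $\frac{3842165}{2191676} \approx 1.7531$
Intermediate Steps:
$x = 437766$ ($x = -6 + \frac{\left(-1118 - 28\right)^{2}}{3} = -6 + \frac{\left(-1146\right)^{2}}{3} = -6 + \frac{1}{3} \cdot 1313316 = -6 + 437772 = 437766$)
$B = 202$ ($B = 12 + 190 = 202$)
$v{\left(T,r \right)} = -303 - 1292 T$
$\frac{x + s}{v{\left(361,B \right)} - 1724961} = \frac{437766 - 4279931}{\left(-303 - 466412\right) - 1724961} = - \frac{3842165}{\left(-303 - 466412\right) - 1724961} = - \frac{3842165}{-466715 - 1724961} = - \frac{3842165}{-2191676} = \left(-3842165\right) \left(- \frac{1}{2191676}\right) = \frac{3842165}{2191676}$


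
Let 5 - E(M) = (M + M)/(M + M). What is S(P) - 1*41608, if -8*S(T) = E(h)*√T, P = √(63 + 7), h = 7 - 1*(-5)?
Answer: -41608 - 70^(¼)/2 ≈ -41609.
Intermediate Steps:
h = 12 (h = 7 + 5 = 12)
E(M) = 4 (E(M) = 5 - (M + M)/(M + M) = 5 - 2*M/(2*M) = 5 - 2*M*1/(2*M) = 5 - 1*1 = 5 - 1 = 4)
P = √70 ≈ 8.3666
S(T) = -√T/2
S(P) - 1*41608 = -70^(¼)/2 - 1*41608 = -70^(¼)/2 - 41608 = -41608 - 70^(¼)/2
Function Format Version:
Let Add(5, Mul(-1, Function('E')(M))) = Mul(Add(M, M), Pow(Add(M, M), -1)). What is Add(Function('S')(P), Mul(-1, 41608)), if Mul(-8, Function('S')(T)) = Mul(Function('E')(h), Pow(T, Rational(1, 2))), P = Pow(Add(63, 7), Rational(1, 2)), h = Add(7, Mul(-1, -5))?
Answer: Add(-41608, Mul(Rational(-1, 2), Pow(70, Rational(1, 4)))) ≈ -41609.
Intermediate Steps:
h = 12 (h = Add(7, 5) = 12)
Function('E')(M) = 4 (Function('E')(M) = Add(5, Mul(-1, Mul(Add(M, M), Pow(Add(M, M), -1)))) = Add(5, Mul(-1, Mul(Mul(2, M), Pow(Mul(2, M), -1)))) = Add(5, Mul(-1, Mul(Mul(2, M), Mul(Rational(1, 2), Pow(M, -1))))) = Add(5, Mul(-1, 1)) = Add(5, -1) = 4)
P = Pow(70, Rational(1, 2)) ≈ 8.3666
Function('S')(T) = Mul(Rational(-1, 2), Pow(T, Rational(1, 2))) (Function('S')(T) = Mul(Rational(-1, 8), Mul(4, Pow(T, Rational(1, 2)))) = Mul(Rational(-1, 2), Pow(T, Rational(1, 2))))
Add(Function('S')(P), Mul(-1, 41608)) = Add(Mul(Rational(-1, 2), Pow(Pow(70, Rational(1, 2)), Rational(1, 2))), Mul(-1, 41608)) = Add(Mul(Rational(-1, 2), Pow(70, Rational(1, 4))), -41608) = Add(-41608, Mul(Rational(-1, 2), Pow(70, Rational(1, 4))))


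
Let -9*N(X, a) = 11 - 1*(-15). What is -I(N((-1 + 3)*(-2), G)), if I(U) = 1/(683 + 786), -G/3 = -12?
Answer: -1/1469 ≈ -0.00068074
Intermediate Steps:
G = 36 (G = -3*(-12) = 36)
N(X, a) = -26/9 (N(X, a) = -(11 - 1*(-15))/9 = -(11 + 15)/9 = -⅑*26 = -26/9)
I(U) = 1/1469
-I(N((-1 + 3)*(-2), G)) = -1*1/1469 = -1/1469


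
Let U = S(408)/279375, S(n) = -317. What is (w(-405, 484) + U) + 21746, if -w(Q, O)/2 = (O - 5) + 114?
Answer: 5743949683/279375 ≈ 20560.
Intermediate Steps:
w(Q, O) = -218 - 2*O (w(Q, O) = -2*((O - 5) + 114) = -2*((-5 + O) + 114) = -2*(109 + O) = -218 - 2*O)
U = -317/279375 ≈ -0.0011347
(w(-405, 484) + U) + 21746 = ((-218 - 2*484) - 317/279375) + 21746 = ((-218 - 968) - 317/279375) + 21746 = (-1186 - 317/279375) + 21746 = -331339067/279375 + 21746 = 5743949683/279375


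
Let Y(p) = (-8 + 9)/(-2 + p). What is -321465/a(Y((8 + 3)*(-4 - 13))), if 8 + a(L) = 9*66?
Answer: -321465/586 ≈ -548.58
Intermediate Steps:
Y(p) = 1/(-2 + p)
a(L) = 586 (a(L) = -8 + 9*66 = -8 + 594 = 586)
-321465/a(Y((8 + 3)*(-4 - 13))) = -321465/586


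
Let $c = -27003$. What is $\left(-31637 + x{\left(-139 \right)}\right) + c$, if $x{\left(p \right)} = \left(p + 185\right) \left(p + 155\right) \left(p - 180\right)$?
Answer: $-293424$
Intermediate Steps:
$x{\left(p \right)} = \left(-180 + p\right) \left(155 + p\right) \left(185 + p\right)$ ($x{\left(p \right)} = \left(185 + p\right) \left(155 + p\right) \left(-180 + p\right) = \left(155 + p\right) \left(185 + p\right) \left(-180 + p\right) = \left(-180 + p\right) \left(155 + p\right) \left(185 + p\right)$)
$\left(-31637 + x{\left(-139 \right)}\right) + c = \left(-31637 + \left(-5161500 + \left(-139\right)^{3} - -4520975 + 160 \left(-139\right)^{2}\right)\right) - 27003 = \left(-31637 + \left(-5161500 - 2685619 + 4520975 + 160 \cdot 19321\right)\right) - 27003 = \left(-31637 + \left(-5161500 - 2685619 + 4520975 + 3091360\right)\right) - 27003 = \left(-31637 - 234784\right) - 27003 = -266421 - 27003 = -293424$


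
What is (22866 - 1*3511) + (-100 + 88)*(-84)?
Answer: 20363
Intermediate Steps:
(22866 - 1*3511) + (-100 + 88)*(-84) = (22866 - 3511) - 12*(-84) = 19355 + 1008 = 20363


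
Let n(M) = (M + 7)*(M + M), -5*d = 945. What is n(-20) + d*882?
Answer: -166178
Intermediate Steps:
d = -189 (d = -⅕*945 = -189)
n(M) = 2*M*(7 + M) (n(M) = (7 + M)*(2*M) = 2*M*(7 + M))
n(-20) + d*882 = 2*(-20)*(7 - 20) - 189*882 = 2*(-20)*(-13) - 166698 = 520 - 166698 = -166178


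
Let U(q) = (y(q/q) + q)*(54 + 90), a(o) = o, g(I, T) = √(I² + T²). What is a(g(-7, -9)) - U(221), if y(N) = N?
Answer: -31968 + √130 ≈ -31957.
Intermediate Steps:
U(q) = 144 + 144*q (U(q) = (q/q + q)*(54 + 90) = (1 + q)*144 = 144 + 144*q)
a(g(-7, -9)) - U(221) = √((-7)² + (-9)²) - (144 + 144*221) = √(49 + 81) - (144 + 31824) = √130 - 1*31968 = √130 - 31968 = -31968 + √130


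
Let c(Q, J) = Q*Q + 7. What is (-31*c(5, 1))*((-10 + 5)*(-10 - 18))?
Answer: -138880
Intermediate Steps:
c(Q, J) = 7 + Q² (c(Q, J) = Q² + 7 = 7 + Q²)
(-31*c(5, 1))*((-10 + 5)*(-10 - 18)) = (-31*(7 + 5²))*((-10 + 5)*(-10 - 18)) = (-31*(7 + 25))*(-5*(-28)) = -31*32*140 = -992*140 = -138880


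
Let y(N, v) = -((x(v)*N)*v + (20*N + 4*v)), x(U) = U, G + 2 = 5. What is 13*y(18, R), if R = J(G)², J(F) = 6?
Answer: -309816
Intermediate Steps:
G = 3 (G = -2 + 5 = 3)
R = 36 (R = 6² = 36)
y(N, v) = -20*N - 4*v - N*v² (y(N, v) = -((v*N)*v + (20*N + 4*v)) = -((N*v)*v + (4*v + 20*N)) = -(N*v² + (4*v + 20*N)) = -(4*v + 20*N + N*v²) = -20*N - 4*v - N*v²)
13*y(18, R) = 13*(-20*18 - 4*36 - 1*18*36²) = 13*(-360 - 144 - 1*18*1296) = 13*(-360 - 144 - 23328) = 13*(-23832) = -309816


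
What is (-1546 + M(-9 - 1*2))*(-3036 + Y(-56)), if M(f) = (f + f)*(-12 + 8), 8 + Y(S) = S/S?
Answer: 4436694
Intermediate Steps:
Y(S) = -7 (Y(S) = -8 + S/S = -8 + 1 = -7)
M(f) = -8*f (M(f) = (2*f)*(-4) = -8*f)
(-1546 + M(-9 - 1*2))*(-3036 + Y(-56)) = (-1546 - 8*(-9 - 1*2))*(-3036 - 7) = (-1546 - 8*(-9 - 2))*(-3043) = (-1546 - 8*(-11))*(-3043) = (-1546 + 88)*(-3043) = -1458*(-3043) = 4436694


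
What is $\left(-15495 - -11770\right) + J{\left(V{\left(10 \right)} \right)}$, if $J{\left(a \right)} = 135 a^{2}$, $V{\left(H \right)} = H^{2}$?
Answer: $1346275$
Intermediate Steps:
$\left(-15495 - -11770\right) + J{\left(V{\left(10 \right)} \right)} = \left(-15495 - -11770\right) + 135 \left(10^{2}\right)^{2} = \left(-15495 + 11770\right) + 135 \cdot 100^{2} = -3725 + 135 \cdot 10000 = -3725 + 1350000 = 1346275$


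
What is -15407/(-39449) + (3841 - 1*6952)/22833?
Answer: 76354064/300246339 ≈ 0.25430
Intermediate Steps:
-15407/(-39449) + (3841 - 1*6952)/22833 = -15407*(-1/39449) + (3841 - 6952)*(1/22833) = 15407/39449 - 3111*1/22833 = 15407/39449 - 1037/7611 = 76354064/300246339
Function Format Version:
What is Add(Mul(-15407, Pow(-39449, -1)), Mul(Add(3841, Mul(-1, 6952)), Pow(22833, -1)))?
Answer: Rational(76354064, 300246339) ≈ 0.25430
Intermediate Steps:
Add(Mul(-15407, Pow(-39449, -1)), Mul(Add(3841, Mul(-1, 6952)), Pow(22833, -1))) = Add(Mul(-15407, Rational(-1, 39449)), Mul(Add(3841, -6952), Rational(1, 22833))) = Add(Rational(15407, 39449), Mul(-3111, Rational(1, 22833))) = Add(Rational(15407, 39449), Rational(-1037, 7611)) = Rational(76354064, 300246339)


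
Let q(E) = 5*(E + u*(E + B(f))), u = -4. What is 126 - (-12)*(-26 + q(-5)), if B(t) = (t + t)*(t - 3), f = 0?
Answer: 714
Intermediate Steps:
B(t) = 2*t*(-3 + t) (B(t) = (2*t)*(-3 + t) = 2*t*(-3 + t))
q(E) = -15*E (q(E) = 5*(E - 4*(E + 2*0*(-3 + 0))) = 5*(E - 4*(E + 2*0*(-3))) = 5*(E - 4*(E + 0)) = 5*(E - 4*E) = 5*(-3*E) = -15*E)
126 - (-12)*(-26 + q(-5)) = 126 - (-12)*(-26 - 15*(-5)) = 126 - (-12)*(-26 + 75) = 126 - (-12)*49 = 126 - 1*(-588) = 126 + 588 = 714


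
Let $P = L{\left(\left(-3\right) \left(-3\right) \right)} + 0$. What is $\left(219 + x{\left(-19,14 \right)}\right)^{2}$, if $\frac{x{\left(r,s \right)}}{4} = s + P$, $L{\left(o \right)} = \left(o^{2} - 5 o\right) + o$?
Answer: $207025$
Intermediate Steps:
$L{\left(o \right)} = o^{2} - 4 o$
$P = 45$ ($P = \left(-3\right) \left(-3\right) \left(-4 - -9\right) + 0 = 9 \left(-4 + 9\right) + 0 = 9 \cdot 5 + 0 = 45 + 0 = 45$)
$x{\left(r,s \right)} = 180 + 4 s$ ($x{\left(r,s \right)} = 4 \left(s + 45\right) = 4 \left(45 + s\right) = 180 + 4 s$)
$\left(219 + x{\left(-19,14 \right)}\right)^{2} = \left(219 + \left(180 + 4 \cdot 14\right)\right)^{2} = \left(219 + \left(180 + 56\right)\right)^{2} = \left(219 + 236\right)^{2} = 455^{2} = 207025$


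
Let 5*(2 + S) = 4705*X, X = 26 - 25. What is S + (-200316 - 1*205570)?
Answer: -404947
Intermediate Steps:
X = 1
S = 939 (S = -2 + (4705*1)/5 = -2 + (⅕)*4705 = -2 + 941 = 939)
S + (-200316 - 1*205570) = 939 + (-200316 - 1*205570) = 939 + (-200316 - 205570) = 939 - 405886 = -404947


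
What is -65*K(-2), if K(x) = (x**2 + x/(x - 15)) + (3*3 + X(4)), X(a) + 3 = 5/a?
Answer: -50245/68 ≈ -738.90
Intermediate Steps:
X(a) = -3 + 5/a
K(x) = 29/4 + x**2 + x/(-15 + x) (K(x) = (x**2 + x/(x - 15)) + (3*3 + (-3 + 5/4)) = (x**2 + x/(-15 + x)) + (9 + (-3 + 5*(1/4))) = (x**2 + x/(-15 + x)) + (9 + (-3 + 5/4)) = (x**2 + x/(-15 + x)) + (9 - 7/4) = (x**2 + x/(-15 + x)) + 29/4 = 29/4 + x**2 + x/(-15 + x))
-65*K(-2) = -65*(-435 - 60*(-2)**2 + 4*(-2)**3 + 33*(-2))/(4*(-15 - 2)) = -65*(-435 - 60*4 + 4*(-8) - 66)/(4*(-17)) = -65*(-1)*(-435 - 240 - 32 - 66)/(4*17) = -65*(-1)*(-773)/(4*17) = -65*773/68 = -50245/68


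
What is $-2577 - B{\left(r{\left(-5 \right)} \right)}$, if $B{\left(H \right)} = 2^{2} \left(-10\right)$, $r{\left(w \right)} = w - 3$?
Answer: $-2537$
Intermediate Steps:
$r{\left(w \right)} = -3 + w$ ($r{\left(w \right)} = w - 3 = -3 + w$)
$B{\left(H \right)} = -40$ ($B{\left(H \right)} = 4 \left(-10\right) = -40$)
$-2577 - B{\left(r{\left(-5 \right)} \right)} = -2577 - -40 = -2577 + 40 = -2537$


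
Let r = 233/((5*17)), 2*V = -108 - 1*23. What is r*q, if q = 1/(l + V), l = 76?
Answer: 466/1785 ≈ 0.26106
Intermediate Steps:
V = -131/2 (V = (-108 - 1*23)/2 = (-108 - 23)/2 = (½)*(-131) = -131/2 ≈ -65.500)
r = 233/85 ≈ 2.7412
q = 2/21 (q = 1/(76 - 131/2) = 1/(21/2) = 2/21 ≈ 0.095238)
r*q = (233/85)*(2/21) = 466/1785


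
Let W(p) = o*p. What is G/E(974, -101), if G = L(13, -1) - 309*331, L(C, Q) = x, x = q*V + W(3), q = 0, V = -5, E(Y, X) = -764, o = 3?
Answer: 51135/382 ≈ 133.86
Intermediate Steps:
W(p) = 3*p
x = 9 (x = 0*(-5) + 3*3 = 0 + 9 = 9)
L(C, Q) = 9
G = -102270 (G = 9 - 309*331 = 9 - 102279 = -102270)
G/E(974, -101) = -102270/(-764) = -102270*(-1/764) = 51135/382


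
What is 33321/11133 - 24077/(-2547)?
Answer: 39213092/3150639 ≈ 12.446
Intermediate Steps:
33321/11133 - 24077/(-2547) = 33321*(1/11133) - 24077*(-1/2547) = 11107/3711 + 24077/2547 = 39213092/3150639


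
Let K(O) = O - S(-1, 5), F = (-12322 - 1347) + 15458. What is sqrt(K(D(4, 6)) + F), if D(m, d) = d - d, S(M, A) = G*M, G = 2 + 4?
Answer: sqrt(1795) ≈ 42.367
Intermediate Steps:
F = 1789 (F = -13669 + 15458 = 1789)
G = 6
S(M, A) = 6*M
D(m, d) = 0
K(O) = 6 + O (K(O) = O - 6*(-1) = O - 1*(-6) = O + 6 = 6 + O)
sqrt(K(D(4, 6)) + F) = sqrt((6 + 0) + 1789) = sqrt(6 + 1789) = sqrt(1795)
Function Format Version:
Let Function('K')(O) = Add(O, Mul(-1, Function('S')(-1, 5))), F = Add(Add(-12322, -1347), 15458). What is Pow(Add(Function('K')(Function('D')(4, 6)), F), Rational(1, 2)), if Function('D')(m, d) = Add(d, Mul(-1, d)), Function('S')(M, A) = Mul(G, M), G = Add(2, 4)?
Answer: Pow(1795, Rational(1, 2)) ≈ 42.367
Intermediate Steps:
F = 1789 (F = Add(-13669, 15458) = 1789)
G = 6
Function('S')(M, A) = Mul(6, M)
Function('D')(m, d) = 0
Function('K')(O) = Add(6, O) (Function('K')(O) = Add(O, Mul(-1, Mul(6, -1))) = Add(O, Mul(-1, -6)) = Add(O, 6) = Add(6, O))
Pow(Add(Function('K')(Function('D')(4, 6)), F), Rational(1, 2)) = Pow(Add(Add(6, 0), 1789), Rational(1, 2)) = Pow(Add(6, 1789), Rational(1, 2)) = Pow(1795, Rational(1, 2))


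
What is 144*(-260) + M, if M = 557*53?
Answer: -7919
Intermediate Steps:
M = 29521
144*(-260) + M = 144*(-260) + 29521 = -37440 + 29521 = -7919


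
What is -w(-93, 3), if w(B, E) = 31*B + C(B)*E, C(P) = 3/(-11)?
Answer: 31722/11 ≈ 2883.8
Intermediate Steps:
C(P) = -3/11 (C(P) = 3*(-1/11) = -3/11)
w(B, E) = 31*B - 3*E/11
-w(-93, 3) = -(31*(-93) - 3/11*3) = -(-2883 - 9/11) = -1*(-31722/11) = 31722/11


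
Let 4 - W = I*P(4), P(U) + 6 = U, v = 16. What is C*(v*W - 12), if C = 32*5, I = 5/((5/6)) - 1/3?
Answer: 112000/3 ≈ 37333.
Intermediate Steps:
P(U) = -6 + U
I = 17/3 (I = 5/((5*(1/6))) - 1*1/3 = 5/(5/6) - 1/3 = 5*(6/5) - 1/3 = 6 - 1/3 = 17/3 ≈ 5.6667)
C = 160
W = 46/3 (W = 4 - 17*(-6 + 4)/3 = 4 - 17*(-2)/3 = 4 - 1*(-34/3) = 4 + 34/3 = 46/3 ≈ 15.333)
C*(v*W - 12) = 160*(16*(46/3) - 12) = 160*(736/3 - 12) = 160*(700/3) = 112000/3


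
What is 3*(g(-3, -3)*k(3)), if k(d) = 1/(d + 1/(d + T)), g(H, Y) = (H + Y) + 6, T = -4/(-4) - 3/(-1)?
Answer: 0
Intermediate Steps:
T = 4 (T = -4*(-¼) - 3*(-1) = 1 + 3 = 4)
g(H, Y) = 6 + H + Y
k(d) = 1/(d + 1/(4 + d)) (k(d) = 1/(d + 1/(d + 4)) = 1/(d + 1/(4 + d)))
3*(g(-3, -3)*k(3)) = 3*((6 - 3 - 3)*((4 + 3)/(1 + 3² + 4*3))) = 3*(0*(7/(1 + 9 + 12))) = 3*(0*(7/22)) = 3*0 = 0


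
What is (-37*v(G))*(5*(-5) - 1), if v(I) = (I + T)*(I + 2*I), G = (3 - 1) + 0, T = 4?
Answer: 34632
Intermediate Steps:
G = 2 (G = 2 + 0 = 2)
v(I) = 3*I*(4 + I) (v(I) = (I + 4)*(I + 2*I) = (4 + I)*(3*I) = 3*I*(4 + I))
(-37*v(G))*(5*(-5) - 1) = (-111*2*(4 + 2))*(5*(-5) - 1) = (-111*2*6)*(-25 - 1) = -37*36*(-26) = -1332*(-26) = 34632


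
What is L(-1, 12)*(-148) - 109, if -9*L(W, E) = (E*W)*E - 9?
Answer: -2625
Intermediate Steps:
L(W, E) = 1 - W*E²/9 (L(W, E) = -((E*W)*E - 9)/9 = -(W*E² - 9)/9 = -(-9 + W*E²)/9 = 1 - W*E²/9)
L(-1, 12)*(-148) - 109 = (1 - ⅑*(-1)*12²)*(-148) - 109 = (1 - ⅑*(-1)*144)*(-148) - 109 = (1 + 16)*(-148) - 109 = 17*(-148) - 109 = -2516 - 109 = -2625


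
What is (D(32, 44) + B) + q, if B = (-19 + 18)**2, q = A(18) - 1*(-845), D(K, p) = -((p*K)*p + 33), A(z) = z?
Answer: -61121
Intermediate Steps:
D(K, p) = -33 - K*p**2 (D(K, p) = -((K*p)*p + 33) = -(K*p**2 + 33) = -(33 + K*p**2) = -33 - K*p**2)
q = 863 (q = 18 - 1*(-845) = 18 + 845 = 863)
B = 1 (B = (-1)**2 = 1)
(D(32, 44) + B) + q = ((-33 - 1*32*44**2) + 1) + 863 = ((-33 - 1*32*1936) + 1) + 863 = ((-33 - 61952) + 1) + 863 = (-61985 + 1) + 863 = -61984 + 863 = -61121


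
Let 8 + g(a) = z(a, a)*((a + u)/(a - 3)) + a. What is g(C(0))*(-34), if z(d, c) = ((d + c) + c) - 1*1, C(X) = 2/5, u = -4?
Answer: 16184/65 ≈ 248.98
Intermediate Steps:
C(X) = ⅖ (C(X) = 2*(⅕) = ⅖)
z(d, c) = -1 + d + 2*c (z(d, c) = ((c + d) + c) - 1 = (d + 2*c) - 1 = -1 + d + 2*c)
g(a) = -8 + a + (-1 + 3*a)*(-4 + a)/(-3 + a) (g(a) = -8 + ((-1 + a + 2*a)*((a - 4)/(a - 3)) + a) = -8 + ((-1 + 3*a)*((-4 + a)/(-3 + a)) + a) = -8 + ((-1 + 3*a)*(-4 + a)/(-3 + a) + a) = -8 + (a + (-1 + 3*a)*(-4 + a)/(-3 + a)) = -8 + a + (-1 + 3*a)*(-4 + a)/(-3 + a))
g(C(0))*(-34) = (4*(7 + (⅖)² - 6*⅖)/(-3 + ⅖))*(-34) = (4*(7 + 4/25 - 12/5)/(-13/5))*(-34) = (4*(-5/13)*(119/25))*(-34) = -476/65*(-34) = 16184/65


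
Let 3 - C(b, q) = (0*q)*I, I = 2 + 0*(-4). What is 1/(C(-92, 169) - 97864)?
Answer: -1/97861 ≈ -1.0219e-5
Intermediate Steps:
I = 2 (I = 2 + 0 = 2)
C(b, q) = 3 (C(b, q) = 3 - 0*q*2 = 3 - 0*2 = 3 - 1*0 = 3 + 0 = 3)
1/(C(-92, 169) - 97864) = 1/(3 - 97864) = 1/(-97861) = -1/97861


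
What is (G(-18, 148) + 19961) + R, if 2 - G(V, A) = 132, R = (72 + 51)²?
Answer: 34960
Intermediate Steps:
R = 15129 (R = 123² = 15129)
G(V, A) = -130 (G(V, A) = 2 - 1*132 = 2 - 132 = -130)
(G(-18, 148) + 19961) + R = (-130 + 19961) + 15129 = 19831 + 15129 = 34960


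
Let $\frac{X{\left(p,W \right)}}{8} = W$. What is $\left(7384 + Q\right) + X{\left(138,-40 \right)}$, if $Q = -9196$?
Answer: $-2132$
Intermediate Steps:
$X{\left(p,W \right)} = 8 W$
$\left(7384 + Q\right) + X{\left(138,-40 \right)} = \left(7384 - 9196\right) + 8 \left(-40\right) = -1812 - 320 = -2132$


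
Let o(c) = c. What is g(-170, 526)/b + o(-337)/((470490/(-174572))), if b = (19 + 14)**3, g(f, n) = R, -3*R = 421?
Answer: 1057067570219/8453999565 ≈ 125.04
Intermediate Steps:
R = -421/3 (R = -1/3*421 = -421/3 ≈ -140.33)
g(f, n) = -421/3
b = 35937 (b = 33**3 = 35937)
g(-170, 526)/b + o(-337)/((470490/(-174572))) = -421/3/35937 - 337/(470490/(-174572)) = -421/3*1/35937 - 337/(470490*(-1/174572)) = -421/107811 - 337/(-235245/87286) = -421/107811 - 337*(-87286/235245) = -421/107811 + 29415382/235245 = 1057067570219/8453999565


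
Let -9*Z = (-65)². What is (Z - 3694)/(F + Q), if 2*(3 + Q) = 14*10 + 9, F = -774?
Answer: 74942/12645 ≈ 5.9266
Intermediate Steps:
Z = -4225/9 (Z = -⅑*(-65)² = -⅑*4225 = -4225/9 ≈ -469.44)
Q = 143/2 (Q = -3 + (14*10 + 9)/2 = -3 + (140 + 9)/2 = -3 + (½)*149 = -3 + 149/2 = 143/2 ≈ 71.500)
(Z - 3694)/(F + Q) = (-4225/9 - 3694)/(-774 + 143/2) = -37471/(9*(-1405/2)) = -37471/9*(-2/1405) = 74942/12645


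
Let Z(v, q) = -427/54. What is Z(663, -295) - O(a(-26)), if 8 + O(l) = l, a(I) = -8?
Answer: 437/54 ≈ 8.0926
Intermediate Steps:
Z(v, q) = -427/54 (Z(v, q) = -427*1/54 = -427/54)
O(l) = -8 + l
Z(663, -295) - O(a(-26)) = -427/54 - (-8 - 8) = -427/54 - 1*(-16) = -427/54 + 16 = 437/54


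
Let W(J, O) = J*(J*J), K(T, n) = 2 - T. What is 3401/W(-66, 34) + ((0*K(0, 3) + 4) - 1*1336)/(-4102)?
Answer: 184496885/589654296 ≈ 0.31289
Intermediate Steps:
W(J, O) = J³ (W(J, O) = J*J² = J³)
3401/W(-66, 34) + ((0*K(0, 3) + 4) - 1*1336)/(-4102) = 3401/((-66)³) + ((0*(2 - 1*0) + 4) - 1*1336)/(-4102) = 3401/(-287496) + ((0*(2 + 0) + 4) - 1336)*(-1/4102) = 3401*(-1/287496) + ((0*2 + 4) - 1336)*(-1/4102) = -3401/287496 + ((0 + 4) - 1336)*(-1/4102) = -3401/287496 + (4 - 1336)*(-1/4102) = -3401/287496 - 1332*(-1/4102) = -3401/287496 + 666/2051 = 184496885/589654296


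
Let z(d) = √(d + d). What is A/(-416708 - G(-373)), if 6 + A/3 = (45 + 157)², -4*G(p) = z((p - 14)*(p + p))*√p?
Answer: -204010235808/694636071979 - 273917772*I*√43/694636071979 ≈ -0.29369 - 0.0025858*I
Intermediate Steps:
z(d) = √2*√d (z(d) = √(2*d) = √2*√d)
G(p) = -√p*√(p*(-14 + p))/2 (G(p) = -√2*√((p - 14)*(p + p))*√p/4 = -√2*√((-14 + p)*(2*p))*√p/4 = -√2*√(2*p*(-14 + p))*√p/4 = -√2*(√2*√(p*(-14 + p)))*√p/4 = -2*√(p*(-14 + p))*√p/4 = -√p*√(p*(-14 + p))/2)
A = 122394 (A = -18 + 3*(45 + 157)² = -18 + 3*202² = -18 + 3*40804 = -18 + 122412 = 122394)
A/(-416708 - G(-373)) = 122394/(-416708 - (-1)*√(-373)*√(-373*(-14 - 373))/2) = 122394/(-416708 - (-1)*I*√373*√(-373*(-387))/2) = 122394/(-416708 - (-1)*I*√373*√144351/2) = 122394/(-416708 - (-1)*I*√373*3*√16039/2) = 122394/(-416708 - (-1119)*I*√43/2) = 122394/(-416708 + 1119*I*√43/2)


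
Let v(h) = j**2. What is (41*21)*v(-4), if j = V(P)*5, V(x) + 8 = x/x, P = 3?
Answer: 1054725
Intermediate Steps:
V(x) = -7 (V(x) = -8 + x/x = -8 + 1 = -7)
j = -35 (j = -7*5 = -35)
v(h) = 1225 (v(h) = (-35)**2 = 1225)
(41*21)*v(-4) = (41*21)*1225 = 861*1225 = 1054725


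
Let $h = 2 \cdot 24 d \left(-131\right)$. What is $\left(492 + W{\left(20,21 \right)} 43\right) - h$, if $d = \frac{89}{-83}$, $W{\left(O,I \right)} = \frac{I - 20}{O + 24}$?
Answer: $- \frac{22823455}{3652} \approx -6249.6$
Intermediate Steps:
$W{\left(O,I \right)} = \frac{-20 + I}{24 + O}$
$d = - \frac{89}{83}$ ($d = 89 \left(- \frac{1}{83}\right) = - \frac{89}{83} \approx -1.0723$)
$h = \frac{559632}{83}$ ($h = 2 \cdot 24 \left(- \frac{89}{83}\right) \left(-131\right) = 48 \left(- \frac{89}{83}\right) \left(-131\right) = \left(- \frac{4272}{83}\right) \left(-131\right) = \frac{559632}{83} \approx 6742.6$)
$\left(492 + W{\left(20,21 \right)} 43\right) - h = \left(492 + \frac{-20 + 21}{24 + 20} \cdot 43\right) - \frac{559632}{83} = \left(492 + \frac{1}{44} \cdot 1 \cdot 43\right) - \frac{559632}{83} = \left(492 + \frac{1}{44} \cdot 43\right) - \frac{559632}{83} = \left(492 + \frac{43}{44}\right) - \frac{559632}{83} = \frac{21691}{44} - \frac{559632}{83} = - \frac{22823455}{3652}$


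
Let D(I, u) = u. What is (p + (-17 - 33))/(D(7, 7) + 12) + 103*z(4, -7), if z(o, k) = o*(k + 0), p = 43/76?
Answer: -4168253/1444 ≈ -2886.6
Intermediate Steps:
p = 43/76 (p = 43*(1/76) = 43/76 ≈ 0.56579)
z(o, k) = k*o (z(o, k) = o*k = k*o)
(p + (-17 - 33))/(D(7, 7) + 12) + 103*z(4, -7) = (43/76 + (-17 - 33))/(7 + 12) + 103*(-7*4) = (43/76 - 50)/19 + 103*(-28) = -3757/76*1/19 - 2884 = -3757/1444 - 2884 = -4168253/1444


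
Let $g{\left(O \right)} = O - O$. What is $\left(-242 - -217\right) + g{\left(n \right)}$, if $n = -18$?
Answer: $-25$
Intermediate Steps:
$g{\left(O \right)} = 0$
$\left(-242 - -217\right) + g{\left(n \right)} = \left(-242 - -217\right) + 0 = \left(-242 + 217\right) + 0 = -25 + 0 = -25$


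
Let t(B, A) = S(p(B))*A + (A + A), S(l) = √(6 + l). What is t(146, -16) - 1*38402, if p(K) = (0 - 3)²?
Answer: -38434 - 16*√15 ≈ -38496.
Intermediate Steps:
p(K) = 9 (p(K) = (-3)² = 9)
t(B, A) = 2*A + A*√15 (t(B, A) = √(6 + 9)*A + (A + A) = √15*A + 2*A = A*√15 + 2*A = 2*A + A*√15)
t(146, -16) - 1*38402 = -16*(2 + √15) - 1*38402 = (-32 - 16*√15) - 38402 = -38434 - 16*√15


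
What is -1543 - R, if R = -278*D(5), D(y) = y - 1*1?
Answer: -431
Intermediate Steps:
D(y) = -1 + y (D(y) = y - 1 = -1 + y)
R = -1112 (R = -278*(-1 + 5) = -278*4 = -1112)
-1543 - R = -1543 - 1*(-1112) = -1543 + 1112 = -431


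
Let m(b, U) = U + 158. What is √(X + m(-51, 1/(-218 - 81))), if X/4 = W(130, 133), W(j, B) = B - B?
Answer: 3*√1569451/299 ≈ 12.570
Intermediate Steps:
W(j, B) = 0
m(b, U) = 158 + U
X = 0 (X = 4*0 = 0)
√(X + m(-51, 1/(-218 - 81))) = √(0 + (158 + 1/(-218 - 81))) = √(0 + (158 + 1/(-299))) = √(0 + (158 - 1/299)) = √(0 + 47241/299) = √(47241/299) = 3*√1569451/299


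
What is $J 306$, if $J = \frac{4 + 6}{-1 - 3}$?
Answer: $-765$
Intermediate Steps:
$J = - \frac{5}{2}$ ($J = \frac{10}{-4} = 10 \left(- \frac{1}{4}\right) = - \frac{5}{2} \approx -2.5$)
$J 306 = \left(- \frac{5}{2}\right) 306 = -765$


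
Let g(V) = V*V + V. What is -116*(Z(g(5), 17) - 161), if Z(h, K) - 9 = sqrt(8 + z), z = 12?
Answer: 17632 - 232*sqrt(5) ≈ 17113.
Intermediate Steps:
g(V) = V + V**2 (g(V) = V**2 + V = V + V**2)
Z(h, K) = 9 + 2*sqrt(5) (Z(h, K) = 9 + sqrt(8 + 12) = 9 + sqrt(20) = 9 + 2*sqrt(5))
-116*(Z(g(5), 17) - 161) = -116*((9 + 2*sqrt(5)) - 161) = -116*(-152 + 2*sqrt(5)) = 17632 - 232*sqrt(5)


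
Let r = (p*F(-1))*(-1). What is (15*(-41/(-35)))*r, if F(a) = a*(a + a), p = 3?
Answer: -738/7 ≈ -105.43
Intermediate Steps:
F(a) = 2*a² (F(a) = a*(2*a) = 2*a²)
r = -6 (r = (3*(2*(-1)²))*(-1) = (3*(2*1))*(-1) = (3*2)*(-1) = 6*(-1) = -6)
(15*(-41/(-35)))*r = (15*(-41/(-35)))*(-6) = (15*(-41*(-1/35)))*(-6) = (15*(41/35))*(-6) = (123/7)*(-6) = -738/7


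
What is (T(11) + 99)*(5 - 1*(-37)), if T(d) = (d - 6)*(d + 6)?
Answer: 7728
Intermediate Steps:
T(d) = (-6 + d)*(6 + d)
(T(11) + 99)*(5 - 1*(-37)) = ((-36 + 11²) + 99)*(5 - 1*(-37)) = ((-36 + 121) + 99)*(5 + 37) = (85 + 99)*42 = 184*42 = 7728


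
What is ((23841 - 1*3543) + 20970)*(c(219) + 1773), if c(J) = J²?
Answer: 2052422712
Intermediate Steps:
((23841 - 1*3543) + 20970)*(c(219) + 1773) = ((23841 - 1*3543) + 20970)*(219² + 1773) = ((23841 - 3543) + 20970)*(47961 + 1773) = (20298 + 20970)*49734 = 41268*49734 = 2052422712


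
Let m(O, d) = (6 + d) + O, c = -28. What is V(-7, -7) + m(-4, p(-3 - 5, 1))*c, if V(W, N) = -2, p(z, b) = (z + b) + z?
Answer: 362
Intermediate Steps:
p(z, b) = b + 2*z (p(z, b) = (b + z) + z = b + 2*z)
m(O, d) = 6 + O + d
V(-7, -7) + m(-4, p(-3 - 5, 1))*c = -2 + (6 - 4 + (1 + 2*(-3 - 5)))*(-28) = -2 + (6 - 4 + (1 + 2*(-8)))*(-28) = -2 + (6 - 4 + (1 - 16))*(-28) = -2 + (6 - 4 - 15)*(-28) = -2 - 13*(-28) = -2 + 364 = 362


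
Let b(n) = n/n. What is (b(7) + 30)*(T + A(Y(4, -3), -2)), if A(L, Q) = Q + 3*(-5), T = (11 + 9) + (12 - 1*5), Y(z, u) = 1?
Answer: 310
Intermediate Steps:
T = 27 (T = 20 + (12 - 5) = 20 + 7 = 27)
A(L, Q) = -15 + Q (A(L, Q) = Q - 15 = -15 + Q)
b(n) = 1
(b(7) + 30)*(T + A(Y(4, -3), -2)) = (1 + 30)*(27 + (-15 - 2)) = 31*(27 - 17) = 31*10 = 310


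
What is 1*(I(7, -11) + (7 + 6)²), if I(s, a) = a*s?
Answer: 92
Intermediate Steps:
1*(I(7, -11) + (7 + 6)²) = 1*(-11*7 + (7 + 6)²) = 1*(-77 + 13²) = 1*(-77 + 169) = 1*92 = 92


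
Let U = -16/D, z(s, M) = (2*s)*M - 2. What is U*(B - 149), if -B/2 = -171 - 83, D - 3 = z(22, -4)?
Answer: 5744/175 ≈ 32.823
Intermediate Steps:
z(s, M) = -2 + 2*M*s (z(s, M) = 2*M*s - 2 = -2 + 2*M*s)
D = -175 (D = 3 + (-2 + 2*(-4)*22) = 3 + (-2 - 176) = 3 - 178 = -175)
B = 508 (B = -2*(-171 - 83) = -2*(-254) = 508)
U = 16/175 (U = -16/(-175) = -16*(-1/175) = 16/175 ≈ 0.091429)
U*(B - 149) = 16*(508 - 149)/175 = (16/175)*359 = 5744/175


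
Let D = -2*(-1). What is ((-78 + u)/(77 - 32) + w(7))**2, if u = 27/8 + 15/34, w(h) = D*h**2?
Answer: 4292739361/462400 ≈ 9283.6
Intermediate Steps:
D = 2
w(h) = 2*h**2
u = 519/136 (u = 27*(1/8) + 15*(1/34) = 27/8 + 15/34 = 519/136 ≈ 3.8162)
((-78 + u)/(77 - 32) + w(7))**2 = ((-78 + 519/136)/(77 - 32) + 2*7**2)**2 = (-10089/136/45 + 2*49)**2 = (-10089/136*1/45 + 98)**2 = (-1121/680 + 98)**2 = (65519/680)**2 = 4292739361/462400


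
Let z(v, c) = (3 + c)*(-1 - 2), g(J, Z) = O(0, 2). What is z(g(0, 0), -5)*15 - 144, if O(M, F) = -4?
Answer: -54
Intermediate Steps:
g(J, Z) = -4
z(v, c) = -9 - 3*c (z(v, c) = (3 + c)*(-3) = -9 - 3*c)
z(g(0, 0), -5)*15 - 144 = (-9 - 3*(-5))*15 - 144 = (-9 + 15)*15 - 144 = 6*15 - 144 = 90 - 144 = -54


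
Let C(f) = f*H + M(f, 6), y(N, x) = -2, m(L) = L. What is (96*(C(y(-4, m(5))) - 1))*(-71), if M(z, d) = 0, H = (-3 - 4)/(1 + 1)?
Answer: -40896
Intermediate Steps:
H = -7/2 ≈ -3.5000
C(f) = -7*f/2 (C(f) = f*(-7/2) + 0 = -7*f/2 + 0 = -7*f/2)
(96*(C(y(-4, m(5))) - 1))*(-71) = (96*(-7/2*(-2) - 1))*(-71) = (96*(7 - 1))*(-71) = (96*6)*(-71) = 576*(-71) = -40896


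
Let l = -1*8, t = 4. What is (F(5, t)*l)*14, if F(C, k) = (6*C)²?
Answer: -100800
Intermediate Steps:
F(C, k) = 36*C²
l = -8
(F(5, t)*l)*14 = ((36*5²)*(-8))*14 = ((36*25)*(-8))*14 = (900*(-8))*14 = -7200*14 = -100800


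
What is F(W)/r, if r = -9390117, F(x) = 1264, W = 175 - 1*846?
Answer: -1264/9390117 ≈ -0.00013461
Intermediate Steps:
W = -671 (W = 175 - 846 = -671)
F(W)/r = 1264/(-9390117) = 1264*(-1/9390117) = -1264/9390117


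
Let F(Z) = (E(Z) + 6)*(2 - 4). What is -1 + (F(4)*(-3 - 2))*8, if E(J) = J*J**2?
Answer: 5599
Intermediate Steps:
E(J) = J**3
F(Z) = -12 - 2*Z**3 (F(Z) = (Z**3 + 6)*(2 - 4) = (6 + Z**3)*(-2) = -12 - 2*Z**3)
-1 + (F(4)*(-3 - 2))*8 = -1 + ((-12 - 2*4**3)*(-3 - 2))*8 = -1 + ((-12 - 2*64)*(-5))*8 = -1 + ((-12 - 128)*(-5))*8 = -1 - 140*(-5)*8 = -1 + 700*8 = -1 + 5600 = 5599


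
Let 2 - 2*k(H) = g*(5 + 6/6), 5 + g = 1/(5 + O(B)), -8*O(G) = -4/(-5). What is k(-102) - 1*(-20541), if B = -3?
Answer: 1007263/49 ≈ 20556.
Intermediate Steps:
O(G) = -⅒ (O(G) = -(-1)/(2*(-5)) = -(-1)*(-1)/(2*5) = -⅛*⅘ = -⅒)
g = -235/49 (g = -5 + 1/(5 - ⅒) = -5 + 1/(49/10) = -5 + 10/49 = -235/49 ≈ -4.7959)
k(H) = 754/49 (k(H) = 1 - (-235)*(5 + 6/6)/98 = 1 - (-235)*(5 + 6*(⅙))/98 = 1 - (-235)*(5 + 1)/98 = 1 - (-235)*6/98 = 1 - ½*(-1410/49) = 1 + 705/49 = 754/49)
k(-102) - 1*(-20541) = 754/49 - 1*(-20541) = 754/49 + 20541 = 1007263/49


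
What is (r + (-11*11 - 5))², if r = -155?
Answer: 78961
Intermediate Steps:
(r + (-11*11 - 5))² = (-155 + (-11*11 - 5))² = (-155 + (-121 - 5))² = (-155 - 126)² = (-281)² = 78961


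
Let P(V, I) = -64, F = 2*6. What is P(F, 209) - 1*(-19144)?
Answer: 19080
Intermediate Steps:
F = 12
P(F, 209) - 1*(-19144) = -64 - 1*(-19144) = -64 + 19144 = 19080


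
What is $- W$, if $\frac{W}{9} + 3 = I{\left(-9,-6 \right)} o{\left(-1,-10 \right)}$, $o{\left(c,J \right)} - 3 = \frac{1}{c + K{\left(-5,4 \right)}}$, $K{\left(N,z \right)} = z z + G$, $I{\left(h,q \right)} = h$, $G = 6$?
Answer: $\frac{1917}{7} \approx 273.86$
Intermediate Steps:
$K{\left(N,z \right)} = 6 + z^{2}$ ($K{\left(N,z \right)} = z z + 6 = z^{2} + 6 = 6 + z^{2}$)
$o{\left(c,J \right)} = 3 + \frac{1}{22 + c}$ ($o{\left(c,J \right)} = 3 + \frac{1}{c + \left(6 + 4^{2}\right)} = 3 + \frac{1}{c + \left(6 + 16\right)} = 3 + \frac{1}{c + 22} = 3 + \frac{1}{22 + c}$)
$W = - \frac{1917}{7}$ ($W = -27 + 9 \left(- 9 \frac{67 + 3 \left(-1\right)}{22 - 1}\right) = -27 + 9 \left(- 9 \frac{67 - 3}{21}\right) = -27 + 9 \left(- 9 \cdot \frac{1}{21} \cdot 64\right) = -27 + 9 \left(\left(-9\right) \frac{64}{21}\right) = -27 + 9 \left(- \frac{192}{7}\right) = -27 - \frac{1728}{7} = - \frac{1917}{7} \approx -273.86$)
$- W = \left(-1\right) \left(- \frac{1917}{7}\right) = \frac{1917}{7}$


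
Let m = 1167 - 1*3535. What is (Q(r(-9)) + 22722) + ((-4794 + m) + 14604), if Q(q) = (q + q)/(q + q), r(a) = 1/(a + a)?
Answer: 30165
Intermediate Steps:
r(a) = 1/(2*a)
Q(q) = 1 (Q(q) = (2*q)/((2*q)) = (2*q)*(1/(2*q)) = 1)
m = -2368 (m = 1167 - 3535 = -2368)
(Q(r(-9)) + 22722) + ((-4794 + m) + 14604) = (1 + 22722) + ((-4794 - 2368) + 14604) = 22723 + (-7162 + 14604) = 22723 + 7442 = 30165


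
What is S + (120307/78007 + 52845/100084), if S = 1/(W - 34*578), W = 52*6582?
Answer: 651801651508603/314839171489982 ≈ 2.0703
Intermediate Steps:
W = 342264
S = 1/322612 (S = 1/(342264 - 34*578) = 1/(342264 - 19652) = 1/322612 ≈ 3.0997e-6)
S + (120307/78007 + 52845/100084) = 1/322612 + (120307/78007 + 52845/100084) = 1/322612 + 16163085703/7807252588 = 651801651508603/314839171489982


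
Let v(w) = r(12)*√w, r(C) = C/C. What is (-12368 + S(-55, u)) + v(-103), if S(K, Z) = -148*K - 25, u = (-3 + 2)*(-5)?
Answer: -4253 + I*√103 ≈ -4253.0 + 10.149*I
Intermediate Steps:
r(C) = 1
u = 5 (u = -1*(-5) = 5)
v(w) = √w (v(w) = 1*√w = √w)
S(K, Z) = -25 - 148*K
(-12368 + S(-55, u)) + v(-103) = (-12368 + (-25 - 148*(-55))) + √(-103) = (-12368 + (-25 + 8140)) + I*√103 = (-12368 + 8115) + I*√103 = -4253 + I*√103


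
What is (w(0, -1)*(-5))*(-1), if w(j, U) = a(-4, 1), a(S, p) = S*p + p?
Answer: -15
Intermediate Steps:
a(S, p) = p + S*p
w(j, U) = -3 (w(j, U) = 1*(1 - 4) = 1*(-3) = -3)
(w(0, -1)*(-5))*(-1) = -3*(-5)*(-1) = 15*(-1) = -15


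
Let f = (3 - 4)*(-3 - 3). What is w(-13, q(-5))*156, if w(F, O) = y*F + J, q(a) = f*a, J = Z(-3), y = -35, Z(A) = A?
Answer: 70512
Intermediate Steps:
f = 6 (f = -1*(-6) = 6)
J = -3
q(a) = 6*a
w(F, O) = -3 - 35*F (w(F, O) = -35*F - 3 = -3 - 35*F)
w(-13, q(-5))*156 = (-3 - 35*(-13))*156 = (-3 + 455)*156 = 452*156 = 70512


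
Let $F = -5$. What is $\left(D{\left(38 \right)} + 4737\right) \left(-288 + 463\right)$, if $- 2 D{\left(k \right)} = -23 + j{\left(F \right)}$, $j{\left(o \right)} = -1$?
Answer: $831075$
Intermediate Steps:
$D{\left(k \right)} = 12$ ($D{\left(k \right)} = - \frac{-23 - 1}{2} = \left(- \frac{1}{2}\right) \left(-24\right) = 12$)
$\left(D{\left(38 \right)} + 4737\right) \left(-288 + 463\right) = \left(12 + 4737\right) \left(-288 + 463\right) = 4749 \cdot 175 = 831075$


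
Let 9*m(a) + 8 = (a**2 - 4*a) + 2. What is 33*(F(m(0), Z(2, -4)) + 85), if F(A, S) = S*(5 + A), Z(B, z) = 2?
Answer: 3091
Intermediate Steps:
m(a) = -2/3 - 4*a/9 + a**2/9 (m(a) = -8/9 + ((a**2 - 4*a) + 2)/9 = -8/9 + (2 + a**2 - 4*a)/9 = -8/9 + (2/9 - 4*a/9 + a**2/9) = -2/3 - 4*a/9 + a**2/9)
33*(F(m(0), Z(2, -4)) + 85) = 33*(2*(5 + (-2/3 - 4/9*0 + (1/9)*0**2)) + 85) = 33*(2*(5 + (-2/3 + 0 + (1/9)*0)) + 85) = 33*(2*(5 + (-2/3 + 0 + 0)) + 85) = 33*(2*(5 - 2/3) + 85) = 33*(2*(13/3) + 85) = 33*(26/3 + 85) = 33*(281/3) = 3091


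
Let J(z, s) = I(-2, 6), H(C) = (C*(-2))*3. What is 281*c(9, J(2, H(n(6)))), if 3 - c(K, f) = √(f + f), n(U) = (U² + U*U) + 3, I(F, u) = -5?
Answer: 843 - 281*I*√10 ≈ 843.0 - 888.6*I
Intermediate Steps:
n(U) = 3 + 2*U² (n(U) = (U² + U²) + 3 = 2*U² + 3 = 3 + 2*U²)
H(C) = -6*C (H(C) = -2*C*3 = -6*C)
J(z, s) = -5
c(K, f) = 3 - √2*√f (c(K, f) = 3 - √(f + f) = 3 - √(2*f) = 3 - √2*√f)
281*c(9, J(2, H(n(6)))) = 281*(3 - √2*√(-5)) = 281*(3 - √2*I*√5) = 281*(3 - I*√10) = 843 - 281*I*√10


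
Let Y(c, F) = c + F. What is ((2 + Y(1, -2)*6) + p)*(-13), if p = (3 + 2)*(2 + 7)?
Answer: -533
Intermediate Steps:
p = 45 (p = 5*9 = 45)
Y(c, F) = F + c
((2 + Y(1, -2)*6) + p)*(-13) = ((2 + (-2 + 1)*6) + 45)*(-13) = ((2 - 1*6) + 45)*(-13) = ((2 - 6) + 45)*(-13) = (-4 + 45)*(-13) = 41*(-13) = -533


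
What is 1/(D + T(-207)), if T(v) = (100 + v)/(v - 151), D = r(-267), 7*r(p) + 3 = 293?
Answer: 2506/104569 ≈ 0.023965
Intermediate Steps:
r(p) = 290/7 (r(p) = -3/7 + (⅐)*293 = -3/7 + 293/7 = 290/7)
D = 290/7 ≈ 41.429
T(v) = (100 + v)/(-151 + v)
1/(D + T(-207)) = 1/(290/7 + (100 - 207)/(-151 - 207)) = 1/(290/7 - 107/(-358)) = 1/(290/7 - 1/358*(-107)) = 1/(290/7 + 107/358) = 1/(104569/2506) = 2506/104569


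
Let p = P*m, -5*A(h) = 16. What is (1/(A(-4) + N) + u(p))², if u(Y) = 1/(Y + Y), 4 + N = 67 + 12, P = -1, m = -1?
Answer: 136161/515524 ≈ 0.26412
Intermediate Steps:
A(h) = -16/5 (A(h) = -⅕*16 = -16/5)
N = 75 (N = -4 + (67 + 12) = -4 + 79 = 75)
p = 1 (p = -1*(-1) = 1)
u(Y) = 1/(2*Y)
(1/(A(-4) + N) + u(p))² = (1/(-16/5 + 75) + (½)/1)² = (1/(359/5) + (½)*1)² = (5/359 + ½)² = (369/718)² = 136161/515524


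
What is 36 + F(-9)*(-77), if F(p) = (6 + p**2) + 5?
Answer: -7048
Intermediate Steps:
F(p) = 11 + p**2
36 + F(-9)*(-77) = 36 + (11 + (-9)**2)*(-77) = 36 + (11 + 81)*(-77) = 36 + 92*(-77) = 36 - 7084 = -7048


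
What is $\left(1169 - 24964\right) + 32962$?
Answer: $9167$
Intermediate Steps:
$\left(1169 - 24964\right) + 32962 = -23795 + 32962 = 9167$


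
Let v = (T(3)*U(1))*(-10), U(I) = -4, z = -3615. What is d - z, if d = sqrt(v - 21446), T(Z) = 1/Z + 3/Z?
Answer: 3615 + I*sqrt(192534)/3 ≈ 3615.0 + 146.26*I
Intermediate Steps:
T(Z) = 4/Z (T(Z) = 1/Z + 3/Z = 4/Z)
v = 160/3 (v = ((4/3)*(-4))*(-10) = -16/3*(-10) = 160/3 ≈ 53.333)
d = I*sqrt(192534)/3 (d = sqrt(160/3 - 21446) = sqrt(-64178/3) = I*sqrt(192534)/3 ≈ 146.26*I)
d - z = I*sqrt(192534)/3 - 1*(-3615) = I*sqrt(192534)/3 + 3615 = 3615 + I*sqrt(192534)/3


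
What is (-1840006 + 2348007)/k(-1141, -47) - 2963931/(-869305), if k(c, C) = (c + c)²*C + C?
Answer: 144998279377424/42553118689175 ≈ 3.4075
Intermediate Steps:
k(c, C) = C + 4*C*c² (k(c, C) = (2*c)²*C + C = (4*c²)*C + C = 4*C*c² + C = C + 4*C*c²)
(-1840006 + 2348007)/k(-1141, -47) - 2963931/(-869305) = (-1840006 + 2348007)/((-47*(1 + 4*(-1141)²))) - 2963931/(-869305) = 508001/((-47*(1 + 4*1301881))) - 2963931*(-1/869305) = 508001/((-47*(1 + 5207524))) + 2963931/869305 = 508001/((-47*5207525)) + 2963931/869305 = 508001/(-244753675) + 2963931/869305 = 508001*(-1/244753675) + 2963931/869305 = -508001/244753675 + 2963931/869305 = 144998279377424/42553118689175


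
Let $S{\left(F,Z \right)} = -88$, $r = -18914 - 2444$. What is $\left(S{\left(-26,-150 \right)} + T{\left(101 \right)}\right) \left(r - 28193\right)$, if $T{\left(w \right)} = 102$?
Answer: $-693714$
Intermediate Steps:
$r = -21358$
$\left(S{\left(-26,-150 \right)} + T{\left(101 \right)}\right) \left(r - 28193\right) = \left(-88 + 102\right) \left(-21358 - 28193\right) = 14 \left(-49551\right) = -693714$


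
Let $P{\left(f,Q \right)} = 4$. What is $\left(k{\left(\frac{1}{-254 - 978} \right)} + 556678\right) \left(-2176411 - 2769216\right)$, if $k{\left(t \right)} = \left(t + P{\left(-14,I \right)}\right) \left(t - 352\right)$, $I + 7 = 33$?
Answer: $- \frac{4168187102423948059}{1517824} \approx -2.7462 \cdot 10^{12}$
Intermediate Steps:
$I = 26$ ($I = -7 + 33 = 26$)
$k{\left(t \right)} = \left(-352 + t\right) \left(4 + t\right)$ ($k{\left(t \right)} = \left(t + 4\right) \left(t - 352\right) = \left(4 + t\right) \left(-352 + t\right) = \left(-352 + t\right) \left(4 + t\right)$)
$\left(k{\left(\frac{1}{-254 - 978} \right)} + 556678\right) \left(-2176411 - 2769216\right) = \left(\left(-1408 + \left(\frac{1}{-254 - 978}\right)^{2} - \frac{348}{-254 - 978}\right) + 556678\right) \left(-2176411 - 2769216\right) = \left(\left(-1408 + \left(\frac{1}{-1232}\right)^{2} - \frac{348}{-1232}\right) + 556678\right) \left(-4945627\right) = \left(\left(-1408 + \left(- \frac{1}{1232}\right)^{2} - - \frac{87}{308}\right) + 556678\right) \left(-4945627\right) = \left(\left(-1408 + \frac{1}{1517824} + \frac{87}{308}\right) + 556678\right) \left(-4945627\right) = \left(- \frac{2136667455}{1517824} + 556678\right) \left(-4945627\right) = \frac{842802561217}{1517824} \left(-4945627\right) = - \frac{4168187102423948059}{1517824}$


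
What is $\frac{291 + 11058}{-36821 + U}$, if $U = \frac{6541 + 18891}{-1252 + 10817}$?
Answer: $- \frac{108553185}{352167433} \approx -0.30824$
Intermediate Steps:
$U = \frac{25432}{9565} \approx 2.6589$
$\frac{291 + 11058}{-36821 + U} = \frac{291 + 11058}{-36821 + \frac{25432}{9565}} = \frac{11349}{- \frac{352167433}{9565}} = 11349 \left(- \frac{9565}{352167433}\right) = - \frac{108553185}{352167433}$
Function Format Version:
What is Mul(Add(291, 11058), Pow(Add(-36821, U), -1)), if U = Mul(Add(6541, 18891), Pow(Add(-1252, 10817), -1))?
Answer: Rational(-108553185, 352167433) ≈ -0.30824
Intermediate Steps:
U = Rational(25432, 9565) (U = Mul(25432, Pow(9565, -1)) = Mul(25432, Rational(1, 9565)) = Rational(25432, 9565) ≈ 2.6589)
Mul(Add(291, 11058), Pow(Add(-36821, U), -1)) = Mul(Add(291, 11058), Pow(Add(-36821, Rational(25432, 9565)), -1)) = Mul(11349, Pow(Rational(-352167433, 9565), -1)) = Mul(11349, Rational(-9565, 352167433)) = Rational(-108553185, 352167433)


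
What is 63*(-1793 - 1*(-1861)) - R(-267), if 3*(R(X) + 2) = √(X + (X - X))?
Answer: 4286 - I*√267/3 ≈ 4286.0 - 5.4467*I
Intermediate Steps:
R(X) = -2 + √X/3 (R(X) = -2 + √(X + (X - X))/3 = -2 + √(X + 0)/3 = -2 + √X/3)
63*(-1793 - 1*(-1861)) - R(-267) = 63*(-1793 - 1*(-1861)) - (-2 + √(-267)/3) = 63*(-1793 + 1861) - (-2 + (I*√267)/3) = 63*68 - (-2 + I*√267/3) = 4284 + (2 - I*√267/3) = 4286 - I*√267/3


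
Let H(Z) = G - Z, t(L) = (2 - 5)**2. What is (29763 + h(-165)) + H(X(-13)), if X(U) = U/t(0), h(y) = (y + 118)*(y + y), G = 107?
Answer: 408433/9 ≈ 45381.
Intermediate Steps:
t(L) = 9 (t(L) = (-3)**2 = 9)
h(y) = 2*y*(118 + y) (h(y) = (118 + y)*(2*y) = 2*y*(118 + y))
X(U) = U/9
H(Z) = 107 - Z
(29763 + h(-165)) + H(X(-13)) = (29763 + 2*(-165)*(118 - 165)) + (107 - (-13)/9) = (29763 + 2*(-165)*(-47)) + (107 - 1*(-13/9)) = (29763 + 15510) + (107 + 13/9) = 45273 + 976/9 = 408433/9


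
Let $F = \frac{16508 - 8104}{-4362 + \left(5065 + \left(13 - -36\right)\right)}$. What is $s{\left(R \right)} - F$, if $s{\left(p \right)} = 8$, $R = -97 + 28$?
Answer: $- \frac{597}{188} \approx -3.1755$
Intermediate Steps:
$R = -69$
$F = \frac{2101}{188}$ ($F = \frac{8404}{-4362 + \left(5065 + \left(13 + 36\right)\right)} = \frac{8404}{-4362 + \left(5065 + 49\right)} = \frac{8404}{-4362 + 5114} = \frac{8404}{752} = 8404 \cdot \frac{1}{752} = \frac{2101}{188} \approx 11.176$)
$s{\left(R \right)} - F = 8 - \frac{2101}{188} = - \frac{597}{188}$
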